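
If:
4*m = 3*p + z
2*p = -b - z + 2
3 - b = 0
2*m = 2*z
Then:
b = 3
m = -1/3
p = -1/3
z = -1/3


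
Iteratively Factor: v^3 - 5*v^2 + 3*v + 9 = (v + 1)*(v^2 - 6*v + 9) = (v - 3)*(v + 1)*(v - 3)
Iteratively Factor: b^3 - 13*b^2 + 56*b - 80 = (b - 5)*(b^2 - 8*b + 16) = (b - 5)*(b - 4)*(b - 4)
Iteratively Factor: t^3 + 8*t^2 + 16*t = (t + 4)*(t^2 + 4*t) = t*(t + 4)*(t + 4)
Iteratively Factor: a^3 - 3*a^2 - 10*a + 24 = (a - 4)*(a^2 + a - 6) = (a - 4)*(a - 2)*(a + 3)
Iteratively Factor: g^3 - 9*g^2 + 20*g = (g - 5)*(g^2 - 4*g) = (g - 5)*(g - 4)*(g)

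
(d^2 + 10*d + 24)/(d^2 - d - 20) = (d + 6)/(d - 5)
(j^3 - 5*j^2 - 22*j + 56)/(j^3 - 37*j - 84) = (j - 2)/(j + 3)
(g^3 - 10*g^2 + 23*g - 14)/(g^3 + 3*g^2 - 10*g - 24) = (g^3 - 10*g^2 + 23*g - 14)/(g^3 + 3*g^2 - 10*g - 24)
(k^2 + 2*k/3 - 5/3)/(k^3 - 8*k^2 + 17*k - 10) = (k + 5/3)/(k^2 - 7*k + 10)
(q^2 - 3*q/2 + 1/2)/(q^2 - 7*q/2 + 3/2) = (q - 1)/(q - 3)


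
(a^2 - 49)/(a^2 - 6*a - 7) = (a + 7)/(a + 1)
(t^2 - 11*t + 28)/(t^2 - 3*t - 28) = (t - 4)/(t + 4)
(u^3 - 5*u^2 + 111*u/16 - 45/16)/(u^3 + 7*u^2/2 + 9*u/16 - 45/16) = (4*u^2 - 17*u + 15)/(4*u^2 + 17*u + 15)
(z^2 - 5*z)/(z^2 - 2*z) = (z - 5)/(z - 2)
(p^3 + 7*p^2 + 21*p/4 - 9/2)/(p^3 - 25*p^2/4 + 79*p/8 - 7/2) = 2*(2*p^2 + 15*p + 18)/(4*p^2 - 23*p + 28)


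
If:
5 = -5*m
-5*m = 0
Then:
No Solution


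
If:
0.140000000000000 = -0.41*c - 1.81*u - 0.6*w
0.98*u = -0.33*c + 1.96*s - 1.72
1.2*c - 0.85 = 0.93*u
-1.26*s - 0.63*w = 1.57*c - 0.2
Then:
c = 6.67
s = 5.85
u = 7.70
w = -28.01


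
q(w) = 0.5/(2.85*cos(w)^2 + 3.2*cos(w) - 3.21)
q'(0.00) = 0.00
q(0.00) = 0.18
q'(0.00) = 0.00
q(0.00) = 0.18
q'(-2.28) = 0.01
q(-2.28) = -0.12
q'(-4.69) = 0.14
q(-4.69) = -0.15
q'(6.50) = 0.14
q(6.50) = 0.19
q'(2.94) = -0.02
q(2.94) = -0.14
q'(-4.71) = 0.15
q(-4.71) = -0.16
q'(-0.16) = -0.09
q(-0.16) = 0.18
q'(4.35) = -0.03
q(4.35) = -0.13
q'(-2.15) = -0.00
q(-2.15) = -0.12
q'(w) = 0.5*(5.7*sin(w)*cos(w) + 3.2*sin(w))/(2.85*cos(w)^2 + 3.2*cos(w) - 3.21)^2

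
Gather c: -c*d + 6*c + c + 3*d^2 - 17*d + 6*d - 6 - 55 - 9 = c*(7 - d) + 3*d^2 - 11*d - 70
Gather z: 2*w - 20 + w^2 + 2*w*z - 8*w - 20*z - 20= w^2 - 6*w + z*(2*w - 20) - 40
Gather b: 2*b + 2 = 2*b + 2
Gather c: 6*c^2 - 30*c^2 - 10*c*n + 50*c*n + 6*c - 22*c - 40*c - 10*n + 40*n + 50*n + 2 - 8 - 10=-24*c^2 + c*(40*n - 56) + 80*n - 16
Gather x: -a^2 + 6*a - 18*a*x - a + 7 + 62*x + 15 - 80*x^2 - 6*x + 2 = -a^2 + 5*a - 80*x^2 + x*(56 - 18*a) + 24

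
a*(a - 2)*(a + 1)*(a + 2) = a^4 + a^3 - 4*a^2 - 4*a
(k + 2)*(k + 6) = k^2 + 8*k + 12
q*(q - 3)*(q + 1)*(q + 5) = q^4 + 3*q^3 - 13*q^2 - 15*q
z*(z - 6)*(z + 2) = z^3 - 4*z^2 - 12*z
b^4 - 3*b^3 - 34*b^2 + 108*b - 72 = (b - 6)*(b - 2)*(b - 1)*(b + 6)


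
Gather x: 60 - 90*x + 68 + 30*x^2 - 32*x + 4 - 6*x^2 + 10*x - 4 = 24*x^2 - 112*x + 128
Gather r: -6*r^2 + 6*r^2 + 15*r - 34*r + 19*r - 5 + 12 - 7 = 0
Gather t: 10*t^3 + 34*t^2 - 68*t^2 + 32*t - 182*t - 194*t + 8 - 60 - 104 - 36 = 10*t^3 - 34*t^2 - 344*t - 192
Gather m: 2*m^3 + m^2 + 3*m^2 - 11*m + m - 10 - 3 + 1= 2*m^3 + 4*m^2 - 10*m - 12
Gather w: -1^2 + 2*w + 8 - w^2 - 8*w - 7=-w^2 - 6*w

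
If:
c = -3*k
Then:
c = -3*k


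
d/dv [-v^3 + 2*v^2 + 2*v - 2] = -3*v^2 + 4*v + 2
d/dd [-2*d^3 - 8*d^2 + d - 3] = -6*d^2 - 16*d + 1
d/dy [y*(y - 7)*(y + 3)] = 3*y^2 - 8*y - 21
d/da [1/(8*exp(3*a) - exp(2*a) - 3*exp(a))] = (-24*exp(2*a) + 2*exp(a) + 3)*exp(-a)/(-8*exp(2*a) + exp(a) + 3)^2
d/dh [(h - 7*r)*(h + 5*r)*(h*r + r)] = r*(3*h^2 - 4*h*r + 2*h - 35*r^2 - 2*r)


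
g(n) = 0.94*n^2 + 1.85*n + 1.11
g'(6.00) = 13.13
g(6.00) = 46.05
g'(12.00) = 24.41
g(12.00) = 158.67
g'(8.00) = 16.89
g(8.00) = 76.07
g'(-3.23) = -4.22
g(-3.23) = 4.94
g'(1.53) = 4.73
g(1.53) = 6.14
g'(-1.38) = -0.74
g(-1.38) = 0.35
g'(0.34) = 2.49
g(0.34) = 1.85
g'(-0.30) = 1.29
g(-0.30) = 0.64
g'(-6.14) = -9.69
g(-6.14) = 25.19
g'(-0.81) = 0.33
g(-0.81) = 0.23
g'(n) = 1.88*n + 1.85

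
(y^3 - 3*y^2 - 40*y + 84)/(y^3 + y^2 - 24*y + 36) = (y - 7)/(y - 3)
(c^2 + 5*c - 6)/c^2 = 1 + 5/c - 6/c^2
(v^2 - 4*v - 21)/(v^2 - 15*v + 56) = (v + 3)/(v - 8)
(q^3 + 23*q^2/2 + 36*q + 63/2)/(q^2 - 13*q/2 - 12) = (q^2 + 10*q + 21)/(q - 8)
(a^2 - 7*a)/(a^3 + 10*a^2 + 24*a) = (a - 7)/(a^2 + 10*a + 24)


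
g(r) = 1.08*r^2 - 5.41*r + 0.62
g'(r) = 2.16*r - 5.41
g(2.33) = -6.12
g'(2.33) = -0.38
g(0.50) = -1.82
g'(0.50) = -4.33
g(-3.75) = 36.10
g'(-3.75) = -13.51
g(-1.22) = 8.83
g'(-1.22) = -8.05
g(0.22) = -0.52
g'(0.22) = -4.93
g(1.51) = -5.09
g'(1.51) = -2.15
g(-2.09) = 16.64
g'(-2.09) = -9.92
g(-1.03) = 7.34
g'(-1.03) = -7.63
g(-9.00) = 136.79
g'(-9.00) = -24.85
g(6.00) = 7.04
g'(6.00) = 7.55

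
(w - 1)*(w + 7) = w^2 + 6*w - 7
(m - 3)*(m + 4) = m^2 + m - 12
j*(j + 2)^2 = j^3 + 4*j^2 + 4*j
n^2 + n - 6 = (n - 2)*(n + 3)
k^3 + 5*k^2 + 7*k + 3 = (k + 1)^2*(k + 3)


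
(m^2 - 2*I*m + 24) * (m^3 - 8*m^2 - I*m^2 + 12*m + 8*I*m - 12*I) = m^5 - 8*m^4 - 3*I*m^4 + 34*m^3 + 24*I*m^3 - 176*m^2 - 60*I*m^2 + 264*m + 192*I*m - 288*I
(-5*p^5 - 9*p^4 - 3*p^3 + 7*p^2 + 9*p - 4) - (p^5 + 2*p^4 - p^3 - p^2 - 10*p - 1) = -6*p^5 - 11*p^4 - 2*p^3 + 8*p^2 + 19*p - 3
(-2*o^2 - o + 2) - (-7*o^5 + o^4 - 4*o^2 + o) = 7*o^5 - o^4 + 2*o^2 - 2*o + 2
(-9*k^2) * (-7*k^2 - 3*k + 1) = 63*k^4 + 27*k^3 - 9*k^2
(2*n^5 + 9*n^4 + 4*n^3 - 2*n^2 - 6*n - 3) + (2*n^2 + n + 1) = 2*n^5 + 9*n^4 + 4*n^3 - 5*n - 2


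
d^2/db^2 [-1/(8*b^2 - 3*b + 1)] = 2*(64*b^2 - 24*b - (16*b - 3)^2 + 8)/(8*b^2 - 3*b + 1)^3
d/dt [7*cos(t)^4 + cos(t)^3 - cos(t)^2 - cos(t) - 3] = (-28*cos(t)^3 - 3*cos(t)^2 + 2*cos(t) + 1)*sin(t)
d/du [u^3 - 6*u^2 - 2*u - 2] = 3*u^2 - 12*u - 2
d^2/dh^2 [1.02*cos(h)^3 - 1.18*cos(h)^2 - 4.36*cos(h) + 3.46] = -9.18*cos(h)^3 + 4.72*cos(h)^2 + 10.48*cos(h) - 2.36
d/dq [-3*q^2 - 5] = -6*q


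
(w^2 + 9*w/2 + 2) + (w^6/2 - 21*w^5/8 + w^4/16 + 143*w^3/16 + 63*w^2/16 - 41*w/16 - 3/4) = w^6/2 - 21*w^5/8 + w^4/16 + 143*w^3/16 + 79*w^2/16 + 31*w/16 + 5/4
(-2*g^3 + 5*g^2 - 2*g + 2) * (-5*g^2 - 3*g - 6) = 10*g^5 - 19*g^4 + 7*g^3 - 34*g^2 + 6*g - 12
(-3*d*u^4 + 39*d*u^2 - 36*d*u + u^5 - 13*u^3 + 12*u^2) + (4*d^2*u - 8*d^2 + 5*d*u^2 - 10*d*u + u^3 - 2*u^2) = 4*d^2*u - 8*d^2 - 3*d*u^4 + 44*d*u^2 - 46*d*u + u^5 - 12*u^3 + 10*u^2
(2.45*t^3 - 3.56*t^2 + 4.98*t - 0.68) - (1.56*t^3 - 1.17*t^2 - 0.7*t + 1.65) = 0.89*t^3 - 2.39*t^2 + 5.68*t - 2.33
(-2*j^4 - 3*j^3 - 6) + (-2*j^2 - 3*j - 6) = -2*j^4 - 3*j^3 - 2*j^2 - 3*j - 12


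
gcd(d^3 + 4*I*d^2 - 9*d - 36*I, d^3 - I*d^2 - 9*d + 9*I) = d^2 - 9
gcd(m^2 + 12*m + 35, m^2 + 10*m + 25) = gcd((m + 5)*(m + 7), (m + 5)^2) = m + 5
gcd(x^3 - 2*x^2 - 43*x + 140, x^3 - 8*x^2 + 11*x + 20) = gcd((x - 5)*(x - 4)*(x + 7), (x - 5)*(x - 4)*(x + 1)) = x^2 - 9*x + 20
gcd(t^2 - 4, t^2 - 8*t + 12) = t - 2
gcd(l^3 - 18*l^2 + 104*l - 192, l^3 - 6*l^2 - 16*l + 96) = l^2 - 10*l + 24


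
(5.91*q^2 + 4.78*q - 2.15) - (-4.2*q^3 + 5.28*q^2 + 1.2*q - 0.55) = 4.2*q^3 + 0.63*q^2 + 3.58*q - 1.6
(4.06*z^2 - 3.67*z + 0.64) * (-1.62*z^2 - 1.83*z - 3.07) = -6.5772*z^4 - 1.4844*z^3 - 6.7849*z^2 + 10.0957*z - 1.9648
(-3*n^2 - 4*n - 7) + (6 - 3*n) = -3*n^2 - 7*n - 1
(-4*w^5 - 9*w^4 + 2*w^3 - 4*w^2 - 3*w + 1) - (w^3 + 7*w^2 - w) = -4*w^5 - 9*w^4 + w^3 - 11*w^2 - 2*w + 1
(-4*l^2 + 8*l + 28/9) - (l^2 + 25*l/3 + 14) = -5*l^2 - l/3 - 98/9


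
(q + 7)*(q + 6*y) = q^2 + 6*q*y + 7*q + 42*y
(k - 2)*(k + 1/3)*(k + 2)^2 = k^4 + 7*k^3/3 - 10*k^2/3 - 28*k/3 - 8/3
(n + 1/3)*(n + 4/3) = n^2 + 5*n/3 + 4/9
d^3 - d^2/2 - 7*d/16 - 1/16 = (d - 1)*(d + 1/4)^2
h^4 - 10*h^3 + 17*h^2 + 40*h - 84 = (h - 7)*(h - 3)*(h - 2)*(h + 2)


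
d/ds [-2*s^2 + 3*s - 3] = 3 - 4*s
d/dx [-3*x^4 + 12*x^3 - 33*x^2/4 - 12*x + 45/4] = -12*x^3 + 36*x^2 - 33*x/2 - 12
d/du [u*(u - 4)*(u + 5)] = 3*u^2 + 2*u - 20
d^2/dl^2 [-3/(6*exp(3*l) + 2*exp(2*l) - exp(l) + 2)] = 3*(-2*(18*exp(2*l) + 4*exp(l) - 1)^2*exp(l) + (54*exp(2*l) + 8*exp(l) - 1)*(6*exp(3*l) + 2*exp(2*l) - exp(l) + 2))*exp(l)/(6*exp(3*l) + 2*exp(2*l) - exp(l) + 2)^3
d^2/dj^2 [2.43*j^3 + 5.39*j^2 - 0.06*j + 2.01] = 14.58*j + 10.78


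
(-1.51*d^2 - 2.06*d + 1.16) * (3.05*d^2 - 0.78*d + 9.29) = -4.6055*d^4 - 5.1052*d^3 - 8.8831*d^2 - 20.0422*d + 10.7764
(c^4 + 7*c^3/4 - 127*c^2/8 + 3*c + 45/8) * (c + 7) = c^5 + 35*c^4/4 - 29*c^3/8 - 865*c^2/8 + 213*c/8 + 315/8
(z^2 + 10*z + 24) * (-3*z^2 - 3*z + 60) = -3*z^4 - 33*z^3 - 42*z^2 + 528*z + 1440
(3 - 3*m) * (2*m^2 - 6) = -6*m^3 + 6*m^2 + 18*m - 18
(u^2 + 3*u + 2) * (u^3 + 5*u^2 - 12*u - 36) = u^5 + 8*u^4 + 5*u^3 - 62*u^2 - 132*u - 72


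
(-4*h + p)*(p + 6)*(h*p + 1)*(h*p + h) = -4*h^3*p^3 - 28*h^3*p^2 - 24*h^3*p + h^2*p^4 + 7*h^2*p^3 + 2*h^2*p^2 - 28*h^2*p - 24*h^2 + h*p^3 + 7*h*p^2 + 6*h*p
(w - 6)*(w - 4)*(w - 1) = w^3 - 11*w^2 + 34*w - 24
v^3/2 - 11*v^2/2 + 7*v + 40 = (v/2 + 1)*(v - 8)*(v - 5)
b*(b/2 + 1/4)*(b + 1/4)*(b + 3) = b^4/2 + 15*b^3/8 + 19*b^2/16 + 3*b/16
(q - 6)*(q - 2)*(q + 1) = q^3 - 7*q^2 + 4*q + 12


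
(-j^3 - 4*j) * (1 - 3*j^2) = 3*j^5 + 11*j^3 - 4*j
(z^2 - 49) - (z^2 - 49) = 0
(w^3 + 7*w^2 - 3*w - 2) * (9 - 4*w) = -4*w^4 - 19*w^3 + 75*w^2 - 19*w - 18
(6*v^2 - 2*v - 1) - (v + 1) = 6*v^2 - 3*v - 2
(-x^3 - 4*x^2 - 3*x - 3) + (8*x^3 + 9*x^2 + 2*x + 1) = 7*x^3 + 5*x^2 - x - 2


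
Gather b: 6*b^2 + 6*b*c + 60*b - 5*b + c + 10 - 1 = 6*b^2 + b*(6*c + 55) + c + 9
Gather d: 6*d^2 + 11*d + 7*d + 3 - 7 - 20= 6*d^2 + 18*d - 24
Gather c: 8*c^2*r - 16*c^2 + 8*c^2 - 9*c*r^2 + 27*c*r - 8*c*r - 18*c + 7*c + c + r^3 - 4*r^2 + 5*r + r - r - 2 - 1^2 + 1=c^2*(8*r - 8) + c*(-9*r^2 + 19*r - 10) + r^3 - 4*r^2 + 5*r - 2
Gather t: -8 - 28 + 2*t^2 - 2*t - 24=2*t^2 - 2*t - 60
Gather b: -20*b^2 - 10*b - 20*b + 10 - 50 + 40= -20*b^2 - 30*b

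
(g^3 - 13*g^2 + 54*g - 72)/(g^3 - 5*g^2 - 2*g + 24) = (g - 6)/(g + 2)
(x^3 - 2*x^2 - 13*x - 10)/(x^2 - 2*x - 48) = (-x^3 + 2*x^2 + 13*x + 10)/(-x^2 + 2*x + 48)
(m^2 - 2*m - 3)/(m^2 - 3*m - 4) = (m - 3)/(m - 4)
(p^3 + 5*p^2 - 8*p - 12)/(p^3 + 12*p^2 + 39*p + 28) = (p^2 + 4*p - 12)/(p^2 + 11*p + 28)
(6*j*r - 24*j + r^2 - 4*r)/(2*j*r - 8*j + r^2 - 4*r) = (6*j + r)/(2*j + r)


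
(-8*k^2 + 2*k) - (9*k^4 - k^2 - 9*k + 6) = -9*k^4 - 7*k^2 + 11*k - 6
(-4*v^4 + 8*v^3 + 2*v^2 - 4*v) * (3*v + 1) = -12*v^5 + 20*v^4 + 14*v^3 - 10*v^2 - 4*v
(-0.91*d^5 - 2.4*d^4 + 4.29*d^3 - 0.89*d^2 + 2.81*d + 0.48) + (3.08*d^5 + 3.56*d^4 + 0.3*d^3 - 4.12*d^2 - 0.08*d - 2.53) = 2.17*d^5 + 1.16*d^4 + 4.59*d^3 - 5.01*d^2 + 2.73*d - 2.05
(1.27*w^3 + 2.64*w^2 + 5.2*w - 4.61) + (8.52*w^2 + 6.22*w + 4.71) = 1.27*w^3 + 11.16*w^2 + 11.42*w + 0.0999999999999996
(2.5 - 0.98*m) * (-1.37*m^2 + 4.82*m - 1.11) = 1.3426*m^3 - 8.1486*m^2 + 13.1378*m - 2.775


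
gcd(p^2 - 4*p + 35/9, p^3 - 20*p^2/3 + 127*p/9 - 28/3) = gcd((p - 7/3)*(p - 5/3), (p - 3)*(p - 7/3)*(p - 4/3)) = p - 7/3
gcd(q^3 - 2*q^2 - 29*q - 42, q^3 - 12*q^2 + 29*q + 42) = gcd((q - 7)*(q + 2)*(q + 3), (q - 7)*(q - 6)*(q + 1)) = q - 7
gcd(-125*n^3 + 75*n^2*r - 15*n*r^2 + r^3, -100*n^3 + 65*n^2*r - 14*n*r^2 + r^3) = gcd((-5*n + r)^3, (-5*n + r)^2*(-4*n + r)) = 25*n^2 - 10*n*r + r^2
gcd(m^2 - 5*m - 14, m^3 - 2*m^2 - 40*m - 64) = m + 2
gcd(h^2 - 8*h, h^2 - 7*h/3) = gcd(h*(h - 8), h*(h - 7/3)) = h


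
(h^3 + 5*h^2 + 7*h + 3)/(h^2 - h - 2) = (h^2 + 4*h + 3)/(h - 2)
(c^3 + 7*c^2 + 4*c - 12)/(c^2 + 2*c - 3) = (c^2 + 8*c + 12)/(c + 3)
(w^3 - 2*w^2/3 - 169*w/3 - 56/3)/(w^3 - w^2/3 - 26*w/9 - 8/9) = 3*(w^2 - w - 56)/(3*w^2 - 2*w - 8)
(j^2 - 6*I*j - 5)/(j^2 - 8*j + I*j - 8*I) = (j^2 - 6*I*j - 5)/(j^2 + j*(-8 + I) - 8*I)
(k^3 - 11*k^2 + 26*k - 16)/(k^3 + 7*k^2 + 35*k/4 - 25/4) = 4*(k^3 - 11*k^2 + 26*k - 16)/(4*k^3 + 28*k^2 + 35*k - 25)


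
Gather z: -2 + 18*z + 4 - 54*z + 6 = 8 - 36*z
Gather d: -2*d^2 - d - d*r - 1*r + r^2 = -2*d^2 + d*(-r - 1) + r^2 - r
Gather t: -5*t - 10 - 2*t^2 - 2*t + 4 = -2*t^2 - 7*t - 6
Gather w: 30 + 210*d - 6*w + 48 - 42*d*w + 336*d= 546*d + w*(-42*d - 6) + 78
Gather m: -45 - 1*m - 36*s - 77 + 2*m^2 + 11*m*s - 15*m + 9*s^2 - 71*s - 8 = 2*m^2 + m*(11*s - 16) + 9*s^2 - 107*s - 130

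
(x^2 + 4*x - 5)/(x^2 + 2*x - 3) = (x + 5)/(x + 3)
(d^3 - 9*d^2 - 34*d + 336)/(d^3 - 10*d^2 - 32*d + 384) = (d - 7)/(d - 8)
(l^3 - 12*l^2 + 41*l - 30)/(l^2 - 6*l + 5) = l - 6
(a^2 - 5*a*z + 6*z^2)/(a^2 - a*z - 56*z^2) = (-a^2 + 5*a*z - 6*z^2)/(-a^2 + a*z + 56*z^2)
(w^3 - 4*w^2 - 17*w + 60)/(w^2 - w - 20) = w - 3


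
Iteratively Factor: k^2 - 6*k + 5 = (k - 1)*(k - 5)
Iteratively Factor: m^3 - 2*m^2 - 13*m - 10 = (m + 1)*(m^2 - 3*m - 10) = (m - 5)*(m + 1)*(m + 2)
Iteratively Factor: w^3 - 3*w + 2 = (w - 1)*(w^2 + w - 2) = (w - 1)^2*(w + 2)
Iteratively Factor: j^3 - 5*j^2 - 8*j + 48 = (j - 4)*(j^2 - j - 12) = (j - 4)*(j + 3)*(j - 4)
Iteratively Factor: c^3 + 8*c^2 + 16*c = (c + 4)*(c^2 + 4*c) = c*(c + 4)*(c + 4)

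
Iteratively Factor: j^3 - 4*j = (j)*(j^2 - 4) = j*(j - 2)*(j + 2)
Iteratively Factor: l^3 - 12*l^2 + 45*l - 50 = (l - 5)*(l^2 - 7*l + 10) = (l - 5)^2*(l - 2)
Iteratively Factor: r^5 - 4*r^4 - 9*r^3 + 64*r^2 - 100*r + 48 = (r - 2)*(r^4 - 2*r^3 - 13*r^2 + 38*r - 24) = (r - 2)*(r + 4)*(r^3 - 6*r^2 + 11*r - 6) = (r - 3)*(r - 2)*(r + 4)*(r^2 - 3*r + 2) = (r - 3)*(r - 2)^2*(r + 4)*(r - 1)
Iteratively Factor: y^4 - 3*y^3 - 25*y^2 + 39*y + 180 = (y + 3)*(y^3 - 6*y^2 - 7*y + 60) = (y + 3)^2*(y^2 - 9*y + 20) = (y - 5)*(y + 3)^2*(y - 4)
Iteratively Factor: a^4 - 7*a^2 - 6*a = (a - 3)*(a^3 + 3*a^2 + 2*a) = (a - 3)*(a + 2)*(a^2 + a) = a*(a - 3)*(a + 2)*(a + 1)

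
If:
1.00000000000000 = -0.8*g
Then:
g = -1.25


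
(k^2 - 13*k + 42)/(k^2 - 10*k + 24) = (k - 7)/(k - 4)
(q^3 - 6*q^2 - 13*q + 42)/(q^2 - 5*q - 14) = (q^2 + q - 6)/(q + 2)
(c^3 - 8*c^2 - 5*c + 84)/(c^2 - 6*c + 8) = (c^2 - 4*c - 21)/(c - 2)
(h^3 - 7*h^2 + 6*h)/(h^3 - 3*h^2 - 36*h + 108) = h*(h - 1)/(h^2 + 3*h - 18)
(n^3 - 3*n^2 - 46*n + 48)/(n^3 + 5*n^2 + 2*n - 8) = (n^2 - 2*n - 48)/(n^2 + 6*n + 8)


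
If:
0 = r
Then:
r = 0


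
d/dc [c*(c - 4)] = 2*c - 4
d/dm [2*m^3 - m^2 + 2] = 2*m*(3*m - 1)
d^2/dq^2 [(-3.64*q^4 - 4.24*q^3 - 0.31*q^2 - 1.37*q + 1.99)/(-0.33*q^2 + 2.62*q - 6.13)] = (0.792792*q^6 - 18.882864*q^5 + 194.098632*q^4 - 893.478986*q^3 + 1227.714468*q^2 + 949.651422*q + 48.034552)/(0.035937*q^6 - 0.855954*q^5 + 8.798427*q^4 - 49.784716*q^3 + 163.437447*q^2 - 295.354434*q + 230.346397)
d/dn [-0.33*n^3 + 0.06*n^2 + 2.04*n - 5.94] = -0.99*n^2 + 0.12*n + 2.04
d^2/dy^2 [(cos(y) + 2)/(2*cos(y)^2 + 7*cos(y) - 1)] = (-36*sin(y)^4*cos(y) - 18*sin(y)^4 + 109*sin(y)^2 + 101*cos(y) - 30*cos(3*y) + 2*cos(5*y) + 127)/(-2*sin(y)^2 + 7*cos(y) + 1)^3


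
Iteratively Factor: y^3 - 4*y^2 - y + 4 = (y - 4)*(y^2 - 1) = (y - 4)*(y - 1)*(y + 1)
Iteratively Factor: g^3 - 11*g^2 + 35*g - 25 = (g - 5)*(g^2 - 6*g + 5) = (g - 5)^2*(g - 1)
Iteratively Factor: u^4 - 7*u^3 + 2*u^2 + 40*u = (u - 4)*(u^3 - 3*u^2 - 10*u) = (u - 4)*(u + 2)*(u^2 - 5*u) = u*(u - 4)*(u + 2)*(u - 5)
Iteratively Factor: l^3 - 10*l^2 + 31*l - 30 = (l - 3)*(l^2 - 7*l + 10) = (l - 5)*(l - 3)*(l - 2)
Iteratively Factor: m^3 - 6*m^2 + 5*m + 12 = (m - 4)*(m^2 - 2*m - 3) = (m - 4)*(m - 3)*(m + 1)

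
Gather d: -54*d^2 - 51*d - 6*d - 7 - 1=-54*d^2 - 57*d - 8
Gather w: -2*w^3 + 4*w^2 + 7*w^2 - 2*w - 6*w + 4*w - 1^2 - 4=-2*w^3 + 11*w^2 - 4*w - 5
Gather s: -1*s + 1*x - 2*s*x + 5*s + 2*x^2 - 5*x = s*(4 - 2*x) + 2*x^2 - 4*x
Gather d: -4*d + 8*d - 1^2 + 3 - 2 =4*d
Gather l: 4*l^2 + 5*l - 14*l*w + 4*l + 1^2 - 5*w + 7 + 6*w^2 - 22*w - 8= 4*l^2 + l*(9 - 14*w) + 6*w^2 - 27*w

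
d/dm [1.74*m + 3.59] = 1.74000000000000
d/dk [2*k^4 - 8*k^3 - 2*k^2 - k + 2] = 8*k^3 - 24*k^2 - 4*k - 1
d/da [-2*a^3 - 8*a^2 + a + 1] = -6*a^2 - 16*a + 1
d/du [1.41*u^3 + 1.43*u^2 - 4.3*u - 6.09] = 4.23*u^2 + 2.86*u - 4.3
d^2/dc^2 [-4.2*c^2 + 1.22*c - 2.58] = -8.40000000000000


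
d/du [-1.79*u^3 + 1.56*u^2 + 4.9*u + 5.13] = -5.37*u^2 + 3.12*u + 4.9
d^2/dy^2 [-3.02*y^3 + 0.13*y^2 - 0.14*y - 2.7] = 0.26 - 18.12*y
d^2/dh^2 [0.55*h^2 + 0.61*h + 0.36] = 1.10000000000000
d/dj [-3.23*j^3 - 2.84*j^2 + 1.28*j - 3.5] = -9.69*j^2 - 5.68*j + 1.28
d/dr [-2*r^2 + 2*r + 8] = 2 - 4*r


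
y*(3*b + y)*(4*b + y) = 12*b^2*y + 7*b*y^2 + y^3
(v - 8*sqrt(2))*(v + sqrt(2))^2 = v^3 - 6*sqrt(2)*v^2 - 30*v - 16*sqrt(2)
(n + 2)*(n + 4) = n^2 + 6*n + 8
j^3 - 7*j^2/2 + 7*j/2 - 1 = (j - 2)*(j - 1)*(j - 1/2)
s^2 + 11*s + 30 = (s + 5)*(s + 6)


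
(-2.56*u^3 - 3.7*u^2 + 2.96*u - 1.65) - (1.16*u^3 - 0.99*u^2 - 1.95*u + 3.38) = -3.72*u^3 - 2.71*u^2 + 4.91*u - 5.03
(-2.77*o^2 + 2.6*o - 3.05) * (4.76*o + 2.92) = -13.1852*o^3 + 4.2876*o^2 - 6.926*o - 8.906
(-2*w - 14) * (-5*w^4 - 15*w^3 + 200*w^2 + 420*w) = 10*w^5 + 100*w^4 - 190*w^3 - 3640*w^2 - 5880*w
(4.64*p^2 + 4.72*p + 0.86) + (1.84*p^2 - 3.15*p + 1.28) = 6.48*p^2 + 1.57*p + 2.14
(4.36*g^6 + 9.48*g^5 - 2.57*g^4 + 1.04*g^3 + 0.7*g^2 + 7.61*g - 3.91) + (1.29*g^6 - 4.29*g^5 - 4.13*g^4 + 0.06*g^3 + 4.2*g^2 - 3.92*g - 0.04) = 5.65*g^6 + 5.19*g^5 - 6.7*g^4 + 1.1*g^3 + 4.9*g^2 + 3.69*g - 3.95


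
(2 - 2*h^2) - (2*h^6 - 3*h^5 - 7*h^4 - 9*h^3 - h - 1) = -2*h^6 + 3*h^5 + 7*h^4 + 9*h^3 - 2*h^2 + h + 3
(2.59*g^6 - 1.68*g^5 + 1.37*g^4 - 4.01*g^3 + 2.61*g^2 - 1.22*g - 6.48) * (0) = 0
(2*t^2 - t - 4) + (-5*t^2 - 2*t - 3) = -3*t^2 - 3*t - 7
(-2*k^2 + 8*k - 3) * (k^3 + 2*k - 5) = -2*k^5 + 8*k^4 - 7*k^3 + 26*k^2 - 46*k + 15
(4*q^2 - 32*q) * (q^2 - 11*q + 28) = 4*q^4 - 76*q^3 + 464*q^2 - 896*q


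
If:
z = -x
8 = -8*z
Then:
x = 1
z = -1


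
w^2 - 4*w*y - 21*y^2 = (w - 7*y)*(w + 3*y)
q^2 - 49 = (q - 7)*(q + 7)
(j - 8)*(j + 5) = j^2 - 3*j - 40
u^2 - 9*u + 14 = (u - 7)*(u - 2)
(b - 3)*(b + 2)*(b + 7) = b^3 + 6*b^2 - 13*b - 42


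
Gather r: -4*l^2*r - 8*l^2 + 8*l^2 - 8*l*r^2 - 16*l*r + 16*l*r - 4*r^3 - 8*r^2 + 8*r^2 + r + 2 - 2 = -8*l*r^2 - 4*r^3 + r*(1 - 4*l^2)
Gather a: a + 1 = a + 1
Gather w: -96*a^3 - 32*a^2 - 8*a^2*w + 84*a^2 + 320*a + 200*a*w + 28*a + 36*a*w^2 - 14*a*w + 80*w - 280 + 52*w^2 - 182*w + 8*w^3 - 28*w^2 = -96*a^3 + 52*a^2 + 348*a + 8*w^3 + w^2*(36*a + 24) + w*(-8*a^2 + 186*a - 102) - 280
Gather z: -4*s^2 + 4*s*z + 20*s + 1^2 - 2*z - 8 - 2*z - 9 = -4*s^2 + 20*s + z*(4*s - 4) - 16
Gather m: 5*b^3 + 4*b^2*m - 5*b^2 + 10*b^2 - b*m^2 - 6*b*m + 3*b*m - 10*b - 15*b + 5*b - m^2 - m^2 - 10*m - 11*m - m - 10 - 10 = 5*b^3 + 5*b^2 - 20*b + m^2*(-b - 2) + m*(4*b^2 - 3*b - 22) - 20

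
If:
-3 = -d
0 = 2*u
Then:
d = 3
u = 0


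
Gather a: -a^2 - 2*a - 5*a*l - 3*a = -a^2 + a*(-5*l - 5)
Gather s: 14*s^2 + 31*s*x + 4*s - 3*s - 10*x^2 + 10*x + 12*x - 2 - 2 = 14*s^2 + s*(31*x + 1) - 10*x^2 + 22*x - 4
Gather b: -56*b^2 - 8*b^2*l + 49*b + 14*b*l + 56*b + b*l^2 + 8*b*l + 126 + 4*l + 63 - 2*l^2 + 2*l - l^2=b^2*(-8*l - 56) + b*(l^2 + 22*l + 105) - 3*l^2 + 6*l + 189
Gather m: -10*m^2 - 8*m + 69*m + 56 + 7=-10*m^2 + 61*m + 63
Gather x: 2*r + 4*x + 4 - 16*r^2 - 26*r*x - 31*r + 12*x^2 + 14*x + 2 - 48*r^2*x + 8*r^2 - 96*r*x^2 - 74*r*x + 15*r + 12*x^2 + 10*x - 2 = -8*r^2 - 14*r + x^2*(24 - 96*r) + x*(-48*r^2 - 100*r + 28) + 4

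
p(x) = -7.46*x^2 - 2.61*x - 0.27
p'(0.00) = -2.61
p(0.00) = -0.27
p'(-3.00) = 42.15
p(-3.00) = -59.58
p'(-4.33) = 61.99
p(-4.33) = -128.84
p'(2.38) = -38.12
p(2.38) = -48.74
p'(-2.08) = 28.42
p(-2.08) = -27.12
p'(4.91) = -75.87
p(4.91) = -192.93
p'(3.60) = -56.32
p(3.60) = -106.35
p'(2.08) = -33.64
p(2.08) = -37.97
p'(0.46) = -9.47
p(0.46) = -3.05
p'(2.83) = -44.83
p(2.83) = -67.40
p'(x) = -14.92*x - 2.61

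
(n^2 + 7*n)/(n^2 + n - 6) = n*(n + 7)/(n^2 + n - 6)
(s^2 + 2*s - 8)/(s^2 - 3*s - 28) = (s - 2)/(s - 7)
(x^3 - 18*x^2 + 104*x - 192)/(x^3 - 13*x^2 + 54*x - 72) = (x - 8)/(x - 3)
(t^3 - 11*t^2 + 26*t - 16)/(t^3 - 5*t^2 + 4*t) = (t^2 - 10*t + 16)/(t*(t - 4))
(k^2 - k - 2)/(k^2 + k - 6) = (k + 1)/(k + 3)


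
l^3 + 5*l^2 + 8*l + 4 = (l + 1)*(l + 2)^2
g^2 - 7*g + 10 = (g - 5)*(g - 2)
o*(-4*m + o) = -4*m*o + o^2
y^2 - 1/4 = (y - 1/2)*(y + 1/2)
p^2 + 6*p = p*(p + 6)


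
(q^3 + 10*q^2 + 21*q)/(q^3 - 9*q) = (q + 7)/(q - 3)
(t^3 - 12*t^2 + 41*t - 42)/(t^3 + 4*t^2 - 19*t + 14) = (t^2 - 10*t + 21)/(t^2 + 6*t - 7)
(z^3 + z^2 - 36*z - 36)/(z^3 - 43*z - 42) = (z - 6)/(z - 7)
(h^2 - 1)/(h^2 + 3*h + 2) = (h - 1)/(h + 2)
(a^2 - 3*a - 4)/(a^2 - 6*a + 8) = (a + 1)/(a - 2)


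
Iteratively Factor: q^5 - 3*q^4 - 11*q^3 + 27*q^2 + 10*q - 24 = (q + 1)*(q^4 - 4*q^3 - 7*q^2 + 34*q - 24) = (q - 1)*(q + 1)*(q^3 - 3*q^2 - 10*q + 24) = (q - 1)*(q + 1)*(q + 3)*(q^2 - 6*q + 8) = (q - 2)*(q - 1)*(q + 1)*(q + 3)*(q - 4)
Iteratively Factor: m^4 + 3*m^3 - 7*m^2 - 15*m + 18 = (m + 3)*(m^3 - 7*m + 6) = (m - 2)*(m + 3)*(m^2 + 2*m - 3) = (m - 2)*(m - 1)*(m + 3)*(m + 3)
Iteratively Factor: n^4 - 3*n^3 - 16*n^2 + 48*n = (n)*(n^3 - 3*n^2 - 16*n + 48) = n*(n + 4)*(n^2 - 7*n + 12) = n*(n - 3)*(n + 4)*(n - 4)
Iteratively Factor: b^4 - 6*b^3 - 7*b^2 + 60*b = (b + 3)*(b^3 - 9*b^2 + 20*b) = b*(b + 3)*(b^2 - 9*b + 20) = b*(b - 4)*(b + 3)*(b - 5)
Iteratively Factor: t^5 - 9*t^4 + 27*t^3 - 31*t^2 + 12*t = (t - 1)*(t^4 - 8*t^3 + 19*t^2 - 12*t) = (t - 3)*(t - 1)*(t^3 - 5*t^2 + 4*t) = (t - 3)*(t - 1)^2*(t^2 - 4*t) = t*(t - 3)*(t - 1)^2*(t - 4)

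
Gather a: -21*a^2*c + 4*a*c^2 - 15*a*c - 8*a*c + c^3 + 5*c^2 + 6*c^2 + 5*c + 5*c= -21*a^2*c + a*(4*c^2 - 23*c) + c^3 + 11*c^2 + 10*c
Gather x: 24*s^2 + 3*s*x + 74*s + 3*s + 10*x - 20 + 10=24*s^2 + 77*s + x*(3*s + 10) - 10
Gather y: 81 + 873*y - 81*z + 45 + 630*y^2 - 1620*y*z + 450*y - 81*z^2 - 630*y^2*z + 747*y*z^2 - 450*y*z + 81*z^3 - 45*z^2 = y^2*(630 - 630*z) + y*(747*z^2 - 2070*z + 1323) + 81*z^3 - 126*z^2 - 81*z + 126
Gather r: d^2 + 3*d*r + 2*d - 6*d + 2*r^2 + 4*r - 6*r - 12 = d^2 - 4*d + 2*r^2 + r*(3*d - 2) - 12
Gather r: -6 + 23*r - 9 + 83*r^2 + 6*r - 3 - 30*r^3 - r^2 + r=-30*r^3 + 82*r^2 + 30*r - 18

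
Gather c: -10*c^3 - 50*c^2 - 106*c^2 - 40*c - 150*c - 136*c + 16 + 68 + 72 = -10*c^3 - 156*c^2 - 326*c + 156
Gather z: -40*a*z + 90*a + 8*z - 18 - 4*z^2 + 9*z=90*a - 4*z^2 + z*(17 - 40*a) - 18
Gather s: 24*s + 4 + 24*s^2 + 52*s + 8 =24*s^2 + 76*s + 12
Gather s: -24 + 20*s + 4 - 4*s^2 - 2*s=-4*s^2 + 18*s - 20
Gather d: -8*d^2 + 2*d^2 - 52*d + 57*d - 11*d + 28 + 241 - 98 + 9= -6*d^2 - 6*d + 180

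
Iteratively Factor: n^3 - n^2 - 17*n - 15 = (n + 1)*(n^2 - 2*n - 15) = (n + 1)*(n + 3)*(n - 5)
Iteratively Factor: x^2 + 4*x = (x + 4)*(x)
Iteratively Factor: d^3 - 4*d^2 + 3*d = (d - 1)*(d^2 - 3*d) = d*(d - 1)*(d - 3)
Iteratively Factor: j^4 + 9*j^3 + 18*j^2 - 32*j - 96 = (j + 3)*(j^3 + 6*j^2 - 32) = (j + 3)*(j + 4)*(j^2 + 2*j - 8) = (j + 3)*(j + 4)^2*(j - 2)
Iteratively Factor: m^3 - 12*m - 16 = (m - 4)*(m^2 + 4*m + 4) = (m - 4)*(m + 2)*(m + 2)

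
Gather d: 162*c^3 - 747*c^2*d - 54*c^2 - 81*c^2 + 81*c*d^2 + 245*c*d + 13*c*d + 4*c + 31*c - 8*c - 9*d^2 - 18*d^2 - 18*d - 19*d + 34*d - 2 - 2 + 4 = 162*c^3 - 135*c^2 + 27*c + d^2*(81*c - 27) + d*(-747*c^2 + 258*c - 3)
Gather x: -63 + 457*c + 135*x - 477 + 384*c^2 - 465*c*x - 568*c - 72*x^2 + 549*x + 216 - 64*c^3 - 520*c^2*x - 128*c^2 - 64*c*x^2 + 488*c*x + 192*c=-64*c^3 + 256*c^2 + 81*c + x^2*(-64*c - 72) + x*(-520*c^2 + 23*c + 684) - 324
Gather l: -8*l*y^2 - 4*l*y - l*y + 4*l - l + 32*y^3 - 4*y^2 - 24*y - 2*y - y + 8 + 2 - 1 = l*(-8*y^2 - 5*y + 3) + 32*y^3 - 4*y^2 - 27*y + 9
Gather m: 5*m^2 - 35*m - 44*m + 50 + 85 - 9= 5*m^2 - 79*m + 126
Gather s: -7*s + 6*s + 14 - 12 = 2 - s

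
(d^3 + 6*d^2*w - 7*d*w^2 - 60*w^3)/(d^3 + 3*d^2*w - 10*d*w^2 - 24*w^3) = (d + 5*w)/(d + 2*w)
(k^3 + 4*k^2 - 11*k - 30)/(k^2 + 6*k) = (k^3 + 4*k^2 - 11*k - 30)/(k*(k + 6))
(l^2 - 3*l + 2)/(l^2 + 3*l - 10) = (l - 1)/(l + 5)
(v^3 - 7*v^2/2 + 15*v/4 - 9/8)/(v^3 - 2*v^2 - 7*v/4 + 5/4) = (4*v^2 - 12*v + 9)/(2*(2*v^2 - 3*v - 5))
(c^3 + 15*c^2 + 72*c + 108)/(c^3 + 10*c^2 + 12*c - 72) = (c + 3)/(c - 2)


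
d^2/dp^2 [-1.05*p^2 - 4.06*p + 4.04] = -2.10000000000000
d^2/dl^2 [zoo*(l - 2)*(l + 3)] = nan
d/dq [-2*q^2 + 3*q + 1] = 3 - 4*q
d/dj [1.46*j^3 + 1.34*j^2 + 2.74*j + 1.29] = 4.38*j^2 + 2.68*j + 2.74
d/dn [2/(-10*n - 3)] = 20/(10*n + 3)^2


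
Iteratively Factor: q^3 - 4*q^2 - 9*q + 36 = (q - 4)*(q^2 - 9) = (q - 4)*(q - 3)*(q + 3)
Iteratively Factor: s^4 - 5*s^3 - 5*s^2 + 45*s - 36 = (s - 3)*(s^3 - 2*s^2 - 11*s + 12) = (s - 4)*(s - 3)*(s^2 + 2*s - 3) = (s - 4)*(s - 3)*(s - 1)*(s + 3)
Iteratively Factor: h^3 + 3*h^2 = (h + 3)*(h^2) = h*(h + 3)*(h)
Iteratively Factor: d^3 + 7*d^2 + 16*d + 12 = (d + 3)*(d^2 + 4*d + 4) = (d + 2)*(d + 3)*(d + 2)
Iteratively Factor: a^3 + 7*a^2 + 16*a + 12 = (a + 2)*(a^2 + 5*a + 6) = (a + 2)*(a + 3)*(a + 2)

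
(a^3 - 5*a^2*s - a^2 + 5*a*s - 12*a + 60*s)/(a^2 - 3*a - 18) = (a^2 - 5*a*s - 4*a + 20*s)/(a - 6)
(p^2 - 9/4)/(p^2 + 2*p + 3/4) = (2*p - 3)/(2*p + 1)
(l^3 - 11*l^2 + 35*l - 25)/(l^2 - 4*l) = (l^3 - 11*l^2 + 35*l - 25)/(l*(l - 4))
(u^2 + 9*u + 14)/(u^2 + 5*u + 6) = (u + 7)/(u + 3)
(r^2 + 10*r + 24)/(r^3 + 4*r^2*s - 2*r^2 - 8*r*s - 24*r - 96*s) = (r + 6)/(r^2 + 4*r*s - 6*r - 24*s)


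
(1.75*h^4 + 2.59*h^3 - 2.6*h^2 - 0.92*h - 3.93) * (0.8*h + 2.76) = 1.4*h^5 + 6.902*h^4 + 5.0684*h^3 - 7.912*h^2 - 5.6832*h - 10.8468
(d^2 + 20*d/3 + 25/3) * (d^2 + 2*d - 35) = d^4 + 26*d^3/3 - 40*d^2/3 - 650*d/3 - 875/3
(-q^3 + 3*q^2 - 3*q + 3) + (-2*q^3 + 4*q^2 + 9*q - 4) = -3*q^3 + 7*q^2 + 6*q - 1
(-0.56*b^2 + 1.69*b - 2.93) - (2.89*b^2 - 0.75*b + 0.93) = -3.45*b^2 + 2.44*b - 3.86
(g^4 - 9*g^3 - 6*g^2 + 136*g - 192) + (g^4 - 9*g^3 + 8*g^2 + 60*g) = 2*g^4 - 18*g^3 + 2*g^2 + 196*g - 192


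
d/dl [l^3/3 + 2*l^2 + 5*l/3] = l^2 + 4*l + 5/3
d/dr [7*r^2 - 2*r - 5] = 14*r - 2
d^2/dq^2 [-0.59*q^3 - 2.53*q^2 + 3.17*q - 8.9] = -3.54*q - 5.06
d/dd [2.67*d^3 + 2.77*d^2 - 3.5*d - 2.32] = 8.01*d^2 + 5.54*d - 3.5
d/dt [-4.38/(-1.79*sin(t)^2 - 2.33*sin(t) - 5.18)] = -(15.6804*sin(t) + 10.2054)*cos(t)/(1.79*sin(t)^2 + 2.33*sin(t) + 5.18)^2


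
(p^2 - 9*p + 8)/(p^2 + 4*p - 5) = (p - 8)/(p + 5)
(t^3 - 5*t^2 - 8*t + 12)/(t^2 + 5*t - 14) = (t^3 - 5*t^2 - 8*t + 12)/(t^2 + 5*t - 14)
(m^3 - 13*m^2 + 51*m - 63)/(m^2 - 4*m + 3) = (m^2 - 10*m + 21)/(m - 1)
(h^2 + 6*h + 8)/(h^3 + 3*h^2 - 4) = (h + 4)/(h^2 + h - 2)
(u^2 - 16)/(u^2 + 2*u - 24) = (u + 4)/(u + 6)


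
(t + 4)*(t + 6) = t^2 + 10*t + 24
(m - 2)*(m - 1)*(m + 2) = m^3 - m^2 - 4*m + 4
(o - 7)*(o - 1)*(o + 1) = o^3 - 7*o^2 - o + 7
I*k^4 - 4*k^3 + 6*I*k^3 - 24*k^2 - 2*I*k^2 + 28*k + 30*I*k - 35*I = (k + 7)*(k - I)*(k + 5*I)*(I*k - I)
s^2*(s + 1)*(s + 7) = s^4 + 8*s^3 + 7*s^2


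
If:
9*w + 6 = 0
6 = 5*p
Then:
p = 6/5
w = -2/3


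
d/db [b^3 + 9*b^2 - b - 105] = 3*b^2 + 18*b - 1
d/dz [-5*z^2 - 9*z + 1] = -10*z - 9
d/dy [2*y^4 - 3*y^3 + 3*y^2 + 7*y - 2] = 8*y^3 - 9*y^2 + 6*y + 7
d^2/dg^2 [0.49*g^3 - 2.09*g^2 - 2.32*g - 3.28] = 2.94*g - 4.18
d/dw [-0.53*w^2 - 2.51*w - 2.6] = -1.06*w - 2.51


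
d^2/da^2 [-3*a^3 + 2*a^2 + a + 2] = 4 - 18*a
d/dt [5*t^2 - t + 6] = 10*t - 1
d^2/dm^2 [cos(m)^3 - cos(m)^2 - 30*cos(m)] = 117*cos(m)/4 + 2*cos(2*m) - 9*cos(3*m)/4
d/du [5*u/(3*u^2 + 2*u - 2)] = 5*(-3*u^2 - 2)/(9*u^4 + 12*u^3 - 8*u^2 - 8*u + 4)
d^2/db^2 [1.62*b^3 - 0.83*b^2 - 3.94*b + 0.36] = 9.72*b - 1.66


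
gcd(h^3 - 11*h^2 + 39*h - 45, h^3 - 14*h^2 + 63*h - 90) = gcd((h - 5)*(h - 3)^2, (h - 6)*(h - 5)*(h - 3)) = h^2 - 8*h + 15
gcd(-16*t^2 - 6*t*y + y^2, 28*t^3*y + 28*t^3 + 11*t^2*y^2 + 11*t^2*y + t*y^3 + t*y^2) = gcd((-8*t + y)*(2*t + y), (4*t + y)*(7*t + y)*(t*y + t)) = 1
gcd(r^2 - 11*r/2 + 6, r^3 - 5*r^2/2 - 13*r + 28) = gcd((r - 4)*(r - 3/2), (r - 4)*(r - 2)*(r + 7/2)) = r - 4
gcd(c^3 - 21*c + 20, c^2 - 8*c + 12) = 1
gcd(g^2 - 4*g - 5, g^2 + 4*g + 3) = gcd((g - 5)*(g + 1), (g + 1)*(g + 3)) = g + 1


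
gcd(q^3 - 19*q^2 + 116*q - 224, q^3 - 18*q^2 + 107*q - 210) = q - 7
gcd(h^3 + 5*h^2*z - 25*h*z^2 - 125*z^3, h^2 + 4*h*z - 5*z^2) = h + 5*z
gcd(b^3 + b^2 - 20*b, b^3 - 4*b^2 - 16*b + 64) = b - 4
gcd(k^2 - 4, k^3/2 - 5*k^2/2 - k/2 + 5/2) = 1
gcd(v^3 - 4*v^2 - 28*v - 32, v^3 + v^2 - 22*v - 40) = v + 2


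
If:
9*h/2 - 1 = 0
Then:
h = 2/9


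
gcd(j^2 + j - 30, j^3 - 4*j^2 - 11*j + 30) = j - 5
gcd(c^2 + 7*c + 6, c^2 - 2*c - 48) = c + 6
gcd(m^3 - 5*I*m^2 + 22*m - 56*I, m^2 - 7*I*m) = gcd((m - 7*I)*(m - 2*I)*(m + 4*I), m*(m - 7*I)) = m - 7*I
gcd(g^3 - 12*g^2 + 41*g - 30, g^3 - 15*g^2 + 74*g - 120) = g^2 - 11*g + 30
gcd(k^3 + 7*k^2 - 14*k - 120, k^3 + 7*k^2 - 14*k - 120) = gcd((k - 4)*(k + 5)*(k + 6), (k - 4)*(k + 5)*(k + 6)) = k^3 + 7*k^2 - 14*k - 120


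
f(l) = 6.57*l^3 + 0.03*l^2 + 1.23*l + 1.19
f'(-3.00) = 178.44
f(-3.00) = -179.62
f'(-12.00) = 2838.75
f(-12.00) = -11362.21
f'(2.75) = 150.45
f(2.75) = 141.43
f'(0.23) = 2.29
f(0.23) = 1.55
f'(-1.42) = 40.89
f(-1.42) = -19.31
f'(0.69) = 10.66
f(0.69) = 4.21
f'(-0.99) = 20.49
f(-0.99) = -6.37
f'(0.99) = 20.61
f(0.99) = 8.81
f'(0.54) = 7.01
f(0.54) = 2.90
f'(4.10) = 332.80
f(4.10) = 459.55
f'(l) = 19.71*l^2 + 0.06*l + 1.23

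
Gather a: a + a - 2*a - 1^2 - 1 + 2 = 0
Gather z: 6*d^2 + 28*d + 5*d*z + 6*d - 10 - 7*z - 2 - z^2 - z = 6*d^2 + 34*d - z^2 + z*(5*d - 8) - 12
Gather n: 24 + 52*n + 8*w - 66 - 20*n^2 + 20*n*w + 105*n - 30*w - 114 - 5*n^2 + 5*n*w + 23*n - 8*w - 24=-25*n^2 + n*(25*w + 180) - 30*w - 180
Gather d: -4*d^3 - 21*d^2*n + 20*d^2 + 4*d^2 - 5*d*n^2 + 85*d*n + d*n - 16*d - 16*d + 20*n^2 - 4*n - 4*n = -4*d^3 + d^2*(24 - 21*n) + d*(-5*n^2 + 86*n - 32) + 20*n^2 - 8*n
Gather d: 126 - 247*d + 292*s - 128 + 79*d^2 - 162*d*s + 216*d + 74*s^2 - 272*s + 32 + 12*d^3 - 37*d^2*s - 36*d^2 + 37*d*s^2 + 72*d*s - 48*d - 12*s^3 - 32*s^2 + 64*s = 12*d^3 + d^2*(43 - 37*s) + d*(37*s^2 - 90*s - 79) - 12*s^3 + 42*s^2 + 84*s + 30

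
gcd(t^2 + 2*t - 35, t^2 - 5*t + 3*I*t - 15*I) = t - 5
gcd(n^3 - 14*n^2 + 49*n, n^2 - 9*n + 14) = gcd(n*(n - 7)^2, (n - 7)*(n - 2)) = n - 7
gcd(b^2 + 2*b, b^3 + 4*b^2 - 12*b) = b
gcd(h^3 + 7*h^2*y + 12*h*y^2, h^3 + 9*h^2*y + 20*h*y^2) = h^2 + 4*h*y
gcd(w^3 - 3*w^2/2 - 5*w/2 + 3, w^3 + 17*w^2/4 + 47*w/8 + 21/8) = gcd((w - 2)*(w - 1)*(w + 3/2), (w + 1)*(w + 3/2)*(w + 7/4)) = w + 3/2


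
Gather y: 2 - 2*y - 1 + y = 1 - y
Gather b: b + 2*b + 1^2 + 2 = 3*b + 3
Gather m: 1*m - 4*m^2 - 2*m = -4*m^2 - m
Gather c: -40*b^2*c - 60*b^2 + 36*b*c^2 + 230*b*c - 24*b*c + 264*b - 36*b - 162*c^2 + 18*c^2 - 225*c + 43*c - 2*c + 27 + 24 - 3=-60*b^2 + 228*b + c^2*(36*b - 144) + c*(-40*b^2 + 206*b - 184) + 48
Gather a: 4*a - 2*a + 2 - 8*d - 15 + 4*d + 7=2*a - 4*d - 6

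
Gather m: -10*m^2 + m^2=-9*m^2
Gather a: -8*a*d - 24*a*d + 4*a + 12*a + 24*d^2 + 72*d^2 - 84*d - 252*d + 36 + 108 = a*(16 - 32*d) + 96*d^2 - 336*d + 144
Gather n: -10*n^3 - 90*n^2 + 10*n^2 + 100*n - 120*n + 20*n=-10*n^3 - 80*n^2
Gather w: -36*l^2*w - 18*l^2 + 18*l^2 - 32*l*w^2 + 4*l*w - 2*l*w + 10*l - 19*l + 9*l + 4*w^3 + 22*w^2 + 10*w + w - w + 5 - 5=4*w^3 + w^2*(22 - 32*l) + w*(-36*l^2 + 2*l + 10)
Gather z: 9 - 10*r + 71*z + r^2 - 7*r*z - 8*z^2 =r^2 - 10*r - 8*z^2 + z*(71 - 7*r) + 9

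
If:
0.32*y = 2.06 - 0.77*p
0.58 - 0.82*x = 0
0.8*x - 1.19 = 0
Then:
No Solution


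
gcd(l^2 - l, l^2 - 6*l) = l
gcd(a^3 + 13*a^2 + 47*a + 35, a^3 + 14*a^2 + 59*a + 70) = a^2 + 12*a + 35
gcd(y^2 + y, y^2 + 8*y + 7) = y + 1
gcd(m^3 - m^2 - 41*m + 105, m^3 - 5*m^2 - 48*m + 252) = m + 7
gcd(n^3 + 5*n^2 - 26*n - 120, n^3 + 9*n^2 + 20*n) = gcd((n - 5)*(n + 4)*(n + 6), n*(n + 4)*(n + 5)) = n + 4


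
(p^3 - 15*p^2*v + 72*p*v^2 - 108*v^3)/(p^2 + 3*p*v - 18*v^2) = (p^2 - 12*p*v + 36*v^2)/(p + 6*v)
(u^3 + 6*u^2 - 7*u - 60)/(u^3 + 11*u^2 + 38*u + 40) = (u - 3)/(u + 2)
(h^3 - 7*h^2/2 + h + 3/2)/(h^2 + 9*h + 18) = (h^3 - 7*h^2/2 + h + 3/2)/(h^2 + 9*h + 18)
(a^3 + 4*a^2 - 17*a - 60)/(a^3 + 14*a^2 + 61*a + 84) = (a^2 + a - 20)/(a^2 + 11*a + 28)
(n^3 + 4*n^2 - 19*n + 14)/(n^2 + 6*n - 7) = n - 2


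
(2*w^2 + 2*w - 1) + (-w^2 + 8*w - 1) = w^2 + 10*w - 2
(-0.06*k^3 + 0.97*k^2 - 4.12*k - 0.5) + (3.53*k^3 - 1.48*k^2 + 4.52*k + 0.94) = 3.47*k^3 - 0.51*k^2 + 0.399999999999999*k + 0.44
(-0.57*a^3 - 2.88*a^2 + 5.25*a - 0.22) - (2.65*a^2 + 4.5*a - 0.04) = -0.57*a^3 - 5.53*a^2 + 0.75*a - 0.18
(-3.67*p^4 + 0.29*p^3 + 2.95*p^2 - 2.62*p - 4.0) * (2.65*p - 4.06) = -9.7255*p^5 + 15.6687*p^4 + 6.6401*p^3 - 18.92*p^2 + 0.0372000000000003*p + 16.24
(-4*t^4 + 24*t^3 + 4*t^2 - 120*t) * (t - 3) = -4*t^5 + 36*t^4 - 68*t^3 - 132*t^2 + 360*t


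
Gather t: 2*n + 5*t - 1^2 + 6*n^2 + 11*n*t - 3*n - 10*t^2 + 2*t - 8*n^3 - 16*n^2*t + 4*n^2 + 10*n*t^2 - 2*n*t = -8*n^3 + 10*n^2 - n + t^2*(10*n - 10) + t*(-16*n^2 + 9*n + 7) - 1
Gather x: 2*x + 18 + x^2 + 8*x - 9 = x^2 + 10*x + 9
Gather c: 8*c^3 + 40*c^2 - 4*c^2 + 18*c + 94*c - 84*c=8*c^3 + 36*c^2 + 28*c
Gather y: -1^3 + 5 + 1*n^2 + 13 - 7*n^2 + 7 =24 - 6*n^2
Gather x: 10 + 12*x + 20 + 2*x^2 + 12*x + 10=2*x^2 + 24*x + 40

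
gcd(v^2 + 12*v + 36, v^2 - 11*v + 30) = 1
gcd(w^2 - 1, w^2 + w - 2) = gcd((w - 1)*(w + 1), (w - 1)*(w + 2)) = w - 1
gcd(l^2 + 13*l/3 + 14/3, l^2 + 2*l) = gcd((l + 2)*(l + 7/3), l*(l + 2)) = l + 2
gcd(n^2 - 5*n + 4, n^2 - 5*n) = 1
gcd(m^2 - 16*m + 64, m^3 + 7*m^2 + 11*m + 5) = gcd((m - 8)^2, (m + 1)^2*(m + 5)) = 1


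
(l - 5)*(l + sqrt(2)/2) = l^2 - 5*l + sqrt(2)*l/2 - 5*sqrt(2)/2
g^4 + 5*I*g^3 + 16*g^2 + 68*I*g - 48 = (g - 4*I)*(g + I)*(g + 2*I)*(g + 6*I)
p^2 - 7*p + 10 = (p - 5)*(p - 2)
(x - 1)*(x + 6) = x^2 + 5*x - 6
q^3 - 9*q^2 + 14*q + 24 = (q - 6)*(q - 4)*(q + 1)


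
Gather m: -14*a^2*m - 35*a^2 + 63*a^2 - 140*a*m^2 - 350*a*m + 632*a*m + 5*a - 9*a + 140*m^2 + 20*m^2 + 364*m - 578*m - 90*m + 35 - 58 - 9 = 28*a^2 - 4*a + m^2*(160 - 140*a) + m*(-14*a^2 + 282*a - 304) - 32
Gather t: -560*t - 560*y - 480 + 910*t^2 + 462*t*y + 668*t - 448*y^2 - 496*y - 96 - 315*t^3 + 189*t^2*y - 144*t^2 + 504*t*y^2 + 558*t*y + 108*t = -315*t^3 + t^2*(189*y + 766) + t*(504*y^2 + 1020*y + 216) - 448*y^2 - 1056*y - 576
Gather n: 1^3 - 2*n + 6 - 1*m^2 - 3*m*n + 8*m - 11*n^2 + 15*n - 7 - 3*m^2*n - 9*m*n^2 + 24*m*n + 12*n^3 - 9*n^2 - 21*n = -m^2 + 8*m + 12*n^3 + n^2*(-9*m - 20) + n*(-3*m^2 + 21*m - 8)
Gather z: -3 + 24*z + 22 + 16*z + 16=40*z + 35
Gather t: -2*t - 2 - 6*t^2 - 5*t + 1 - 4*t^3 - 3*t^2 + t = -4*t^3 - 9*t^2 - 6*t - 1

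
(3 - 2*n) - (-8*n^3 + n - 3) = 8*n^3 - 3*n + 6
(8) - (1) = 7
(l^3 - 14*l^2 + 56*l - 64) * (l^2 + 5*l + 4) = l^5 - 9*l^4 - 10*l^3 + 160*l^2 - 96*l - 256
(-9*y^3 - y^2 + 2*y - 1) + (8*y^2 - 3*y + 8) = -9*y^3 + 7*y^2 - y + 7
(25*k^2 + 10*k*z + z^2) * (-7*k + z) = -175*k^3 - 45*k^2*z + 3*k*z^2 + z^3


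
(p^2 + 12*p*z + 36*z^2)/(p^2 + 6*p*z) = (p + 6*z)/p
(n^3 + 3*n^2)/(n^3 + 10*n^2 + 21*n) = n/(n + 7)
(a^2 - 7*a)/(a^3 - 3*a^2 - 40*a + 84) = a/(a^2 + 4*a - 12)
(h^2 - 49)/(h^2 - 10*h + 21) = (h + 7)/(h - 3)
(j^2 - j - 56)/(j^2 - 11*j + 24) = (j + 7)/(j - 3)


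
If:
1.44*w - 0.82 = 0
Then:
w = 0.57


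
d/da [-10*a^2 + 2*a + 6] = 2 - 20*a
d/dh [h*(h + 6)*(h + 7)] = 3*h^2 + 26*h + 42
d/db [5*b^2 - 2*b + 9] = 10*b - 2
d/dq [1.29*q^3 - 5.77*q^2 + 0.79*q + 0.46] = 3.87*q^2 - 11.54*q + 0.79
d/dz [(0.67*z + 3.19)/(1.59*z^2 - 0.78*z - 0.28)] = (-1.0653*z^2 - 10.1442*z + 2.3006)/(2.5281*z^4 - 2.4804*z^3 - 0.282*z^2 + 0.4368*z + 0.0784)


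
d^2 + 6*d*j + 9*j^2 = (d + 3*j)^2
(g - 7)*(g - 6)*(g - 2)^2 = g^4 - 17*g^3 + 98*g^2 - 220*g + 168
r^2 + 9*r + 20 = (r + 4)*(r + 5)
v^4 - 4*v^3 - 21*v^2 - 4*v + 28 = (v - 7)*(v - 1)*(v + 2)^2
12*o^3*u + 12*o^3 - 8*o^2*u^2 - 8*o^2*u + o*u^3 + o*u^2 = (-6*o + u)*(-2*o + u)*(o*u + o)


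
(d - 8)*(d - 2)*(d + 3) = d^3 - 7*d^2 - 14*d + 48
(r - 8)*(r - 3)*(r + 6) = r^3 - 5*r^2 - 42*r + 144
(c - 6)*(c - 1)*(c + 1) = c^3 - 6*c^2 - c + 6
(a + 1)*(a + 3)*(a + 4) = a^3 + 8*a^2 + 19*a + 12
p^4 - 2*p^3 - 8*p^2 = p^2*(p - 4)*(p + 2)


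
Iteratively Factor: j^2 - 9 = (j - 3)*(j + 3)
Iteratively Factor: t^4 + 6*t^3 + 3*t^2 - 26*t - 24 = (t + 3)*(t^3 + 3*t^2 - 6*t - 8) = (t - 2)*(t + 3)*(t^2 + 5*t + 4) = (t - 2)*(t + 1)*(t + 3)*(t + 4)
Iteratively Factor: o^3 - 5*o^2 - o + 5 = (o - 1)*(o^2 - 4*o - 5) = (o - 5)*(o - 1)*(o + 1)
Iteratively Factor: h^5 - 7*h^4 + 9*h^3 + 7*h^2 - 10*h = (h - 2)*(h^4 - 5*h^3 - h^2 + 5*h) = (h - 2)*(h + 1)*(h^3 - 6*h^2 + 5*h) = (h - 2)*(h - 1)*(h + 1)*(h^2 - 5*h) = h*(h - 2)*(h - 1)*(h + 1)*(h - 5)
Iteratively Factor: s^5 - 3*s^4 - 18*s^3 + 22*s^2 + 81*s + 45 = (s - 3)*(s^4 - 18*s^2 - 32*s - 15) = (s - 3)*(s + 1)*(s^3 - s^2 - 17*s - 15) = (s - 3)*(s + 1)*(s + 3)*(s^2 - 4*s - 5) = (s - 3)*(s + 1)^2*(s + 3)*(s - 5)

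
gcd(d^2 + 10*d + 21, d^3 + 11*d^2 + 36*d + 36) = d + 3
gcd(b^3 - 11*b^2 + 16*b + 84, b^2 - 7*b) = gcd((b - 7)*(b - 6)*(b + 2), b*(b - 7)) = b - 7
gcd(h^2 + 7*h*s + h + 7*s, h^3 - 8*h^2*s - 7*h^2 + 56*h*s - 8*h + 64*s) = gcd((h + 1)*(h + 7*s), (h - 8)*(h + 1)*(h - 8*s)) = h + 1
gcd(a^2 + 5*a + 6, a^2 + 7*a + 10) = a + 2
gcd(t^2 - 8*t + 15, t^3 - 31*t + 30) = t - 5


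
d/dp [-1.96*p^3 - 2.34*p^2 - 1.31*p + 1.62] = -5.88*p^2 - 4.68*p - 1.31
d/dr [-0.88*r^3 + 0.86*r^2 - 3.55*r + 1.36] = -2.64*r^2 + 1.72*r - 3.55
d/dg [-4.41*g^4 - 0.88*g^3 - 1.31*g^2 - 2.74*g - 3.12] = -17.64*g^3 - 2.64*g^2 - 2.62*g - 2.74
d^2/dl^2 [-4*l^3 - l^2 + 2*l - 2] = -24*l - 2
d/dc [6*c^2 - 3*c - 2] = 12*c - 3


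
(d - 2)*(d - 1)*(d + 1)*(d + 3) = d^4 + d^3 - 7*d^2 - d + 6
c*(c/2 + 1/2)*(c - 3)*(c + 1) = c^4/2 - c^3/2 - 5*c^2/2 - 3*c/2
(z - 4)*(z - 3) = z^2 - 7*z + 12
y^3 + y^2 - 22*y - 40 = (y - 5)*(y + 2)*(y + 4)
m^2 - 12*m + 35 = (m - 7)*(m - 5)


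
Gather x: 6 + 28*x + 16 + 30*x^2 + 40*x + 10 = 30*x^2 + 68*x + 32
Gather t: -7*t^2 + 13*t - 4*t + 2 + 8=-7*t^2 + 9*t + 10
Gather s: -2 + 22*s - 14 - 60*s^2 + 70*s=-60*s^2 + 92*s - 16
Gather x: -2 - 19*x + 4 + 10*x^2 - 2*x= 10*x^2 - 21*x + 2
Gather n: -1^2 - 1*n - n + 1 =-2*n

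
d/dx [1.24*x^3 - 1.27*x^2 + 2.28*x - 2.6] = 3.72*x^2 - 2.54*x + 2.28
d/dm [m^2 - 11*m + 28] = 2*m - 11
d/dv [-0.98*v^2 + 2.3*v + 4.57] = 2.3 - 1.96*v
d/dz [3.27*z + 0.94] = 3.27000000000000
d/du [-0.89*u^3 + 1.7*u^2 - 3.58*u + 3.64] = -2.67*u^2 + 3.4*u - 3.58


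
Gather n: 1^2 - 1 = 0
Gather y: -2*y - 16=-2*y - 16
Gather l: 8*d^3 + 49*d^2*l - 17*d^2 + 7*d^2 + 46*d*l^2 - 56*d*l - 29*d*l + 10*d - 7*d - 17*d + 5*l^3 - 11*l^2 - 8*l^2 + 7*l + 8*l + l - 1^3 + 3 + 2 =8*d^3 - 10*d^2 - 14*d + 5*l^3 + l^2*(46*d - 19) + l*(49*d^2 - 85*d + 16) + 4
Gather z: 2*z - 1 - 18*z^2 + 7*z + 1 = -18*z^2 + 9*z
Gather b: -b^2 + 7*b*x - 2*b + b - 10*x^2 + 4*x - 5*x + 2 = -b^2 + b*(7*x - 1) - 10*x^2 - x + 2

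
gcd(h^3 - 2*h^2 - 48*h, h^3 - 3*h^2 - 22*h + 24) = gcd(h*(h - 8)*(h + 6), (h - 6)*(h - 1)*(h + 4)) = 1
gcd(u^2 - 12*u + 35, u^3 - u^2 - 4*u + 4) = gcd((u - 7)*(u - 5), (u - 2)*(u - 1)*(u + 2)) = 1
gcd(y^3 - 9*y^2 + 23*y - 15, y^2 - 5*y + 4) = y - 1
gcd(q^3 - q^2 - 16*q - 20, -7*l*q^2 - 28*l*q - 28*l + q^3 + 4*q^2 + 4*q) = q^2 + 4*q + 4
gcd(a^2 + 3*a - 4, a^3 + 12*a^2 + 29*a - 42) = a - 1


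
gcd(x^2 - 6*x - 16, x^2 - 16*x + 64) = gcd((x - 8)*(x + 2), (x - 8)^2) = x - 8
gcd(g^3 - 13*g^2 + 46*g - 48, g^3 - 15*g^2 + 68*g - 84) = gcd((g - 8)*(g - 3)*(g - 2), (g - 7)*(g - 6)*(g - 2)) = g - 2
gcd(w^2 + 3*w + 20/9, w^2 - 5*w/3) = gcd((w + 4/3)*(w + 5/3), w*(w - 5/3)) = 1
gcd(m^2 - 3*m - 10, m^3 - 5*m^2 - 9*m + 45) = m - 5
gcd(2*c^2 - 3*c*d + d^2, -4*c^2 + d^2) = 2*c - d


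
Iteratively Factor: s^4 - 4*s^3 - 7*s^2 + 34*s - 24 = (s - 2)*(s^3 - 2*s^2 - 11*s + 12) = (s - 4)*(s - 2)*(s^2 + 2*s - 3) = (s - 4)*(s - 2)*(s + 3)*(s - 1)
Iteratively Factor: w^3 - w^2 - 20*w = (w - 5)*(w^2 + 4*w) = w*(w - 5)*(w + 4)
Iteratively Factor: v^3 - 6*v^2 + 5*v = (v - 5)*(v^2 - v) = (v - 5)*(v - 1)*(v)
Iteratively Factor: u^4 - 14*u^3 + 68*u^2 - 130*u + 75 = (u - 5)*(u^3 - 9*u^2 + 23*u - 15) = (u - 5)^2*(u^2 - 4*u + 3) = (u - 5)^2*(u - 1)*(u - 3)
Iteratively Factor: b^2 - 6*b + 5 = (b - 1)*(b - 5)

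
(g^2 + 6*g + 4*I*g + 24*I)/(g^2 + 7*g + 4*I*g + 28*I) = (g + 6)/(g + 7)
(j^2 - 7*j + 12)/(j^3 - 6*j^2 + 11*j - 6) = (j - 4)/(j^2 - 3*j + 2)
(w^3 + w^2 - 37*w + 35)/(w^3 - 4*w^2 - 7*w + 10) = (w + 7)/(w + 2)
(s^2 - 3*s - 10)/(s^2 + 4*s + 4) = (s - 5)/(s + 2)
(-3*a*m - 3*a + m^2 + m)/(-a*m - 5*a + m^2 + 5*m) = (3*a*m + 3*a - m^2 - m)/(a*m + 5*a - m^2 - 5*m)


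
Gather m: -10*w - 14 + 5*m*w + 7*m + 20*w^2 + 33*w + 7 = m*(5*w + 7) + 20*w^2 + 23*w - 7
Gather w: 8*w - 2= 8*w - 2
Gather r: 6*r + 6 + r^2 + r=r^2 + 7*r + 6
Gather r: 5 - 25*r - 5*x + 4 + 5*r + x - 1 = -20*r - 4*x + 8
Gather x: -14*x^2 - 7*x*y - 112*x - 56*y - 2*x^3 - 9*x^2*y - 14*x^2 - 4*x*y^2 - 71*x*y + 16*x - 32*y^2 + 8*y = -2*x^3 + x^2*(-9*y - 28) + x*(-4*y^2 - 78*y - 96) - 32*y^2 - 48*y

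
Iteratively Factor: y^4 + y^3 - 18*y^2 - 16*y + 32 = (y + 2)*(y^3 - y^2 - 16*y + 16) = (y - 4)*(y + 2)*(y^2 + 3*y - 4) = (y - 4)*(y - 1)*(y + 2)*(y + 4)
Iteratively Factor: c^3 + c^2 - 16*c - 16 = (c + 1)*(c^2 - 16) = (c - 4)*(c + 1)*(c + 4)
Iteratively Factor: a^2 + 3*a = (a + 3)*(a)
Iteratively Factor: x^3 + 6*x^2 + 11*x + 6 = (x + 2)*(x^2 + 4*x + 3) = (x + 2)*(x + 3)*(x + 1)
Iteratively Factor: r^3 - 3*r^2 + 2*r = (r)*(r^2 - 3*r + 2) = r*(r - 2)*(r - 1)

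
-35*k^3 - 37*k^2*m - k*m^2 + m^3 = (-7*k + m)*(k + m)*(5*k + m)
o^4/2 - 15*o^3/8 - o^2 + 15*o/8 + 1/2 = (o/2 + 1/2)*(o - 4)*(o - 1)*(o + 1/4)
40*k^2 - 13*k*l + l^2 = (-8*k + l)*(-5*k + l)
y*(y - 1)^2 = y^3 - 2*y^2 + y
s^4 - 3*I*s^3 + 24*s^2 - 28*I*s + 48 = (s - 6*I)*(s - 2*I)*(s + I)*(s + 4*I)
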